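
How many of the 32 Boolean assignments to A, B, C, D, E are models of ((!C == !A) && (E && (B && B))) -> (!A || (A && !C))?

Initial set: {T (((!C == !A) && (E && (B && B))) -> (!A || (A && !C)))}.
T (((!C == !A) && (E && (B && B))) -> (!A || (A && !C))): β-rule — branch into F ((!C == !A) && (E && (B && B)))  //  T (!A || (A && !C)).
  branch 1 (add F ((!C == !A) && (E && (B && B)))):
    F ((!C == !A) && (E && (B && B))): β-rule — branch into F (!C == !A)  //  F (E && (B && B)).
      branch 1.1 (add F (!C == !A)):
        F (!C == !A): β-rule — branch into T !C, F !A  //  F !C, T !A.
          branch 1.1.1 (add T !C, F !A):
            ○ open, literals {A=1, C=0}.
          branch 1.1.2 (add F !C, T !A):
            ○ open, literals {A=0, C=1}.
      branch 1.2 (add F (E && (B && B))):
        F (E && (B && B)): β-rule — branch into F E  //  F (B && B).
          branch 1.2.1 (add F E):
            ○ open, literals {E=0}.
          branch 1.2.2 (add F (B && B)):
            F (B && B): β-rule — branch into F B  //  F B.
              branch 1.2.2.1 (add F B):
                ○ open, literals {B=0}.
              branch 1.2.2.2 (add F B):
                ○ open, literals {B=0}.
  branch 2 (add T (!A || (A && !C))):
    T (!A || (A && !C)): β-rule — branch into T !A  //  T (A && !C).
      branch 2.1 (add T !A):
        ○ open, literals {A=0}.
      branch 2.2 (add T (A && !C)):
        T (A && !C): α-rule — add T A, T !C.
        ○ open, literals {A=1, C=0}.
0 branches closed, 7 open.
Each open branch fixes some atoms; the unmentioned ones are free. Counting distinct full assignments: branch {A=1, C=0} (B, D, E) contributes 8 new; branch {A=0, C=1} (B, D, E) contributes 8 new; branch {E=0} (A, B, C, D) contributes 8 new; branch {B=0} (A, C, D, E) contributes 4 new; branch {B=0} (A, C, D, E) contributes 0 new; branch {A=0} (B, C, D, E) contributes 2 new; branch {A=1, C=0} (B, D, E) contributes 0 new. Total: 30.

30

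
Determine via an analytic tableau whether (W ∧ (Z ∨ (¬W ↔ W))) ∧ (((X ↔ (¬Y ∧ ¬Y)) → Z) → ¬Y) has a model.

Initial set: {((W ∧ (Z ∨ (¬W ↔ W))) ∧ (((X ↔ (¬Y ∧ ¬Y)) → Z) → ¬Y))}.
((W ∧ (Z ∨ (¬W ↔ W))) ∧ (((X ↔ (¬Y ∧ ¬Y)) → Z) → ¬Y)): α-rule — add (W ∧ (Z ∨ (¬W ↔ W))), (((X ↔ (¬Y ∧ ¬Y)) → Z) → ¬Y).
(W ∧ (Z ∨ (¬W ↔ W))): α-rule — add W, (Z ∨ (¬W ↔ W)).
(((X ↔ (¬Y ∧ ¬Y)) → Z) → ¬Y): β-rule — branch into ¬((X ↔ (¬Y ∧ ¬Y)) → Z)  //  ¬Y.
  branch 1 (add ¬((X ↔ (¬Y ∧ ¬Y)) → Z)):
    ¬((X ↔ (¬Y ∧ ¬Y)) → Z): α-rule — add (X ↔ (¬Y ∧ ¬Y)), ¬Z.
    (Z ∨ (¬W ↔ W)): β-rule — branch into Z  //  (¬W ↔ W).
      branch 1.1 (add Z):
        × closes — contains both Z and ¬Z.
      branch 1.2 (add (¬W ↔ W)):
        (X ↔ (¬Y ∧ ¬Y)): β-rule — branch into X, (¬Y ∧ ¬Y)  //  ¬X, ¬(¬Y ∧ ¬Y).
          branch 1.2.1 (add X, (¬Y ∧ ¬Y)):
            (¬Y ∧ ¬Y): α-rule — add ¬Y, ¬Y.
            (¬W ↔ W): β-rule — branch into ¬W, W  //  ¬¬W, ¬W.
              branch 1.2.1.1 (add ¬W, W):
                × closes — contains both W and ¬W.
              branch 1.2.1.2 (add ¬¬W, ¬W):
                × closes — contains both W and ¬W.
          branch 1.2.2 (add ¬X, ¬(¬Y ∧ ¬Y)):
            (¬W ↔ W): β-rule — branch into ¬W, W  //  ¬¬W, ¬W.
              branch 1.2.2.1 (add ¬W, W):
                × closes — contains both W and ¬W.
              branch 1.2.2.2 (add ¬¬W, ¬W):
                × closes — contains both W and ¬W.
  branch 2 (add ¬Y):
    (Z ∨ (¬W ↔ W)): β-rule — branch into Z  //  (¬W ↔ W).
      branch 2.1 (add Z):
        ○ open, literals {W=1, Y=0, Z=1}.
      branch 2.2 (add (¬W ↔ W)):
        (¬W ↔ W): β-rule — branch into ¬W, W  //  ¬¬W, ¬W.
          branch 2.2.1 (add ¬W, W):
            × closes — contains both W and ¬W.
          branch 2.2.2 (add ¬¬W, ¬W):
            × closes — contains both W and ¬W.
7 branches closed, 1 open.
An open branch gives a satisfying assignment: W=1, Y=0, Z=1.

Satisfiable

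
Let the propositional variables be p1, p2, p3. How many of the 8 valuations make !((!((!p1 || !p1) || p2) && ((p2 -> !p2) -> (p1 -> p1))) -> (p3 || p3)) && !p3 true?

1

Initial set: {(!((!((!p1 || !p1) || p2) && ((p2 -> !p2) -> (p1 -> p1))) -> (p3 || p3)) && !p3)}.
(!((!((!p1 || !p1) || p2) && ((p2 -> !p2) -> (p1 -> p1))) -> (p3 || p3)) && !p3): α-rule — add !((!((!p1 || !p1) || p2) && ((p2 -> !p2) -> (p1 -> p1))) -> (p3 || p3)), !p3.
!((!((!p1 || !p1) || p2) && ((p2 -> !p2) -> (p1 -> p1))) -> (p3 || p3)): α-rule — add (!((!p1 || !p1) || p2) && ((p2 -> !p2) -> (p1 -> p1))), !(p3 || p3).
(!((!p1 || !p1) || p2) && ((p2 -> !p2) -> (p1 -> p1))): α-rule — add !((!p1 || !p1) || p2), ((p2 -> !p2) -> (p1 -> p1)).
!(p3 || p3): α-rule — add !p3, !p3.
!((!p1 || !p1) || p2): α-rule — add !(!p1 || !p1), !p2.
!(!p1 || !p1): α-rule — add !!p1, !!p1.
((p2 -> !p2) -> (p1 -> p1)): β-rule — branch into !(p2 -> !p2)  //  (p1 -> p1).
  branch 1 (add !(p2 -> !p2)):
    !(p2 -> !p2): α-rule — add p2, !!p2.
    × closes — contains both p2 and !p2.
  branch 2 (add (p1 -> p1)):
    (p1 -> p1): β-rule — branch into !p1  //  p1.
      branch 2.1 (add !p1):
        × closes — contains both p1 and !p1.
      branch 2.2 (add p1):
        ○ open, literals {p1=1, p2=0, p3=0}.
2 branches closed, 1 open.
Each open branch fixes some atoms; the unmentioned ones are free. Counting distinct full assignments: branch {p1=1, p2=0, p3=0} (none free) contributes 1 new. Total: 1.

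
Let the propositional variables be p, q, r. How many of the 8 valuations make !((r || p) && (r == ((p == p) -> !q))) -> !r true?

6

Initial set: {(!((r || p) && (r == ((p == p) -> !q))) -> !r)}.
(!((r || p) && (r == ((p == p) -> !q))) -> !r): β-rule — branch into !!((r || p) && (r == ((p == p) -> !q)))  //  !r.
  branch 1 (add !!((r || p) && (r == ((p == p) -> !q)))):
    !!((r || p) && (r == ((p == p) -> !q))): α-rule — add (r || p), (r == ((p == p) -> !q)).
    (r || p): β-rule — branch into r  //  p.
      branch 1.1 (add r):
        (r == ((p == p) -> !q)): β-rule — branch into r, ((p == p) -> !q)  //  !r, !((p == p) -> !q).
          branch 1.1.1 (add r, ((p == p) -> !q)):
            ((p == p) -> !q): β-rule — branch into !(p == p)  //  !q.
              branch 1.1.1.1 (add !(p == p)):
                !(p == p): β-rule — branch into p, !p  //  !p, p.
                  branch 1.1.1.1.1 (add p, !p):
                    × closes — contains both p and !p.
                  branch 1.1.1.1.2 (add !p, p):
                    × closes — contains both p and !p.
              branch 1.1.1.2 (add !q):
                ○ open, literals {q=false, r=true}.
          branch 1.1.2 (add !r, !((p == p) -> !q)):
            × closes — contains both r and !r.
      branch 1.2 (add p):
        (r == ((p == p) -> !q)): β-rule — branch into r, ((p == p) -> !q)  //  !r, !((p == p) -> !q).
          branch 1.2.1 (add r, ((p == p) -> !q)):
            ((p == p) -> !q): β-rule — branch into !(p == p)  //  !q.
              branch 1.2.1.1 (add !(p == p)):
                !(p == p): β-rule — branch into p, !p  //  !p, p.
                  branch 1.2.1.1.1 (add p, !p):
                    × closes — contains both p and !p.
                  branch 1.2.1.1.2 (add !p, p):
                    × closes — contains both p and !p.
              branch 1.2.1.2 (add !q):
                ○ open, literals {p=true, q=false, r=true}.
          branch 1.2.2 (add !r, !((p == p) -> !q)):
            !((p == p) -> !q): α-rule — add (p == p), !!q.
            (p == p): β-rule — branch into p, p  //  !p, !p.
              branch 1.2.2.1 (add p, p):
                ○ open, literals {p=true, q=true, r=false}.
              branch 1.2.2.2 (add !p, !p):
                × closes — contains both p and !p.
  branch 2 (add !r):
    ○ open, literals {r=false}.
6 branches closed, 4 open.
Each open branch fixes some atoms; the unmentioned ones are free. Counting distinct full assignments: branch {q=false, r=true} (p) contributes 2 new; branch {p=true, q=false, r=true} (none free) contributes 0 new; branch {p=true, q=true, r=false} (none free) contributes 1 new; branch {r=false} (p, q) contributes 3 new. Total: 6.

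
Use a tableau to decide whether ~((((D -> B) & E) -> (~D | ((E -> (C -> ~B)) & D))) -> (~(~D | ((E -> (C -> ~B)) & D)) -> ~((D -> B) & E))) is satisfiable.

Unsatisfiable

Initial set: {~((((D -> B) & E) -> (~D | ((E -> (C -> ~B)) & D))) -> (~(~D | ((E -> (C -> ~B)) & D)) -> ~((D -> B) & E)))}.
~((((D -> B) & E) -> (~D | ((E -> (C -> ~B)) & D))) -> (~(~D | ((E -> (C -> ~B)) & D)) -> ~((D -> B) & E))): α-rule — add (((D -> B) & E) -> (~D | ((E -> (C -> ~B)) & D))), ~(~(~D | ((E -> (C -> ~B)) & D)) -> ~((D -> B) & E)).
~(~(~D | ((E -> (C -> ~B)) & D)) -> ~((D -> B) & E)): α-rule — add ~(~D | ((E -> (C -> ~B)) & D)), ~~((D -> B) & E).
~(~D | ((E -> (C -> ~B)) & D)): α-rule — add ~~D, ~((E -> (C -> ~B)) & D).
~~((D -> B) & E): α-rule — add (D -> B), E.
(((D -> B) & E) -> (~D | ((E -> (C -> ~B)) & D))): β-rule — branch into ~((D -> B) & E)  //  (~D | ((E -> (C -> ~B)) & D)).
  branch 1 (add ~((D -> B) & E)):
    ~((E -> (C -> ~B)) & D): β-rule — branch into ~(E -> (C -> ~B))  //  ~D.
      branch 1.1 (add ~(E -> (C -> ~B))):
        ~(E -> (C -> ~B)): α-rule — add E, ~(C -> ~B).
        ~(C -> ~B): α-rule — add C, ~~B.
        (D -> B): β-rule — branch into ~D  //  B.
          branch 1.1.1 (add ~D):
            × closes — contains both D and ~D.
          branch 1.1.2 (add B):
            ~((D -> B) & E): β-rule — branch into ~(D -> B)  //  ~E.
              branch 1.1.2.1 (add ~(D -> B)):
                ~(D -> B): α-rule — add D, ~B.
                × closes — contains both B and ~B.
              branch 1.1.2.2 (add ~E):
                × closes — contains both E and ~E.
      branch 1.2 (add ~D):
        × closes — contains both D and ~D.
  branch 2 (add (~D | ((E -> (C -> ~B)) & D))):
    ~((E -> (C -> ~B)) & D): β-rule — branch into ~(E -> (C -> ~B))  //  ~D.
      branch 2.1 (add ~(E -> (C -> ~B))):
        ~(E -> (C -> ~B)): α-rule — add E, ~(C -> ~B).
        ~(C -> ~B): α-rule — add C, ~~B.
        (D -> B): β-rule — branch into ~D  //  B.
          branch 2.1.1 (add ~D):
            × closes — contains both D and ~D.
          branch 2.1.2 (add B):
            (~D | ((E -> (C -> ~B)) & D)): β-rule — branch into ~D  //  ((E -> (C -> ~B)) & D).
              branch 2.1.2.1 (add ~D):
                × closes — contains both D and ~D.
              branch 2.1.2.2 (add ((E -> (C -> ~B)) & D)):
                ((E -> (C -> ~B)) & D): α-rule — add (E -> (C -> ~B)), D.
                (E -> (C -> ~B)): β-rule — branch into ~E  //  (C -> ~B).
                  branch 2.1.2.2.1 (add ~E):
                    × closes — contains both E and ~E.
                  branch 2.1.2.2.2 (add (C -> ~B)):
                    (C -> ~B): β-rule — branch into ~C  //  ~B.
                      branch 2.1.2.2.2.1 (add ~C):
                        × closes — contains both C and ~C.
                      branch 2.1.2.2.2.2 (add ~B):
                        × closes — contains both B and ~B.
      branch 2.2 (add ~D):
        × closes — contains both D and ~D.
All 10 branches close.
Every branch closed; the formula is unsatisfiable.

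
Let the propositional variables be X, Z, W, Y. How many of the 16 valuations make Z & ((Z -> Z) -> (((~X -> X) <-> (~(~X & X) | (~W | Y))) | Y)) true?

6

Initial set: {T (Z & ((Z -> Z) -> (((~X -> X) <-> (~(~X & X) | (~W | Y))) | Y)))}.
T (Z & ((Z -> Z) -> (((~X -> X) <-> (~(~X & X) | (~W | Y))) | Y))): α-rule — add T Z, T ((Z -> Z) -> (((~X -> X) <-> (~(~X & X) | (~W | Y))) | Y)).
T ((Z -> Z) -> (((~X -> X) <-> (~(~X & X) | (~W | Y))) | Y)): β-rule — branch into F (Z -> Z)  //  T (((~X -> X) <-> (~(~X & X) | (~W | Y))) | Y).
  branch 1 (add F (Z -> Z)):
    F (Z -> Z): α-rule — add T Z, F Z.
    × closes — contains both Z and ~Z.
  branch 2 (add T (((~X -> X) <-> (~(~X & X) | (~W | Y))) | Y)):
    T (((~X -> X) <-> (~(~X & X) | (~W | Y))) | Y): β-rule — branch into T ((~X -> X) <-> (~(~X & X) | (~W | Y)))  //  T Y.
      branch 2.1 (add T ((~X -> X) <-> (~(~X & X) | (~W | Y)))):
        T ((~X -> X) <-> (~(~X & X) | (~W | Y))): β-rule — branch into T (~X -> X), T (~(~X & X) | (~W | Y))  //  F (~X -> X), F (~(~X & X) | (~W | Y)).
          branch 2.1.1 (add T (~X -> X), T (~(~X & X) | (~W | Y))):
            T (~X -> X): β-rule — branch into F ~X  //  T X.
              branch 2.1.1.1 (add F ~X):
                T (~(~X & X) | (~W | Y)): β-rule — branch into T ~(~X & X)  //  T (~W | Y).
                  branch 2.1.1.1.1 (add T ~(~X & X)):
                    T ~(~X & X): β-rule — branch into F ~X  //  F X.
                      branch 2.1.1.1.1.1 (add F ~X):
                        ○ open, literals {X=1, Z=1}.
                      branch 2.1.1.1.1.2 (add F X):
                        × closes — contains both X and ~X.
                  branch 2.1.1.1.2 (add T (~W | Y)):
                    T (~W | Y): β-rule — branch into T ~W  //  T Y.
                      branch 2.1.1.1.2.1 (add T ~W):
                        ○ open, literals {W=0, X=1, Z=1}.
                      branch 2.1.1.1.2.2 (add T Y):
                        ○ open, literals {X=1, Y=1, Z=1}.
              branch 2.1.1.2 (add T X):
                T (~(~X & X) | (~W | Y)): β-rule — branch into T ~(~X & X)  //  T (~W | Y).
                  branch 2.1.1.2.1 (add T ~(~X & X)):
                    T ~(~X & X): β-rule — branch into F ~X  //  F X.
                      branch 2.1.1.2.1.1 (add F ~X):
                        ○ open, literals {X=1, Z=1}.
                      branch 2.1.1.2.1.2 (add F X):
                        × closes — contains both X and ~X.
                  branch 2.1.1.2.2 (add T (~W | Y)):
                    T (~W | Y): β-rule — branch into T ~W  //  T Y.
                      branch 2.1.1.2.2.1 (add T ~W):
                        ○ open, literals {W=0, X=1, Z=1}.
                      branch 2.1.1.2.2.2 (add T Y):
                        ○ open, literals {X=1, Y=1, Z=1}.
          branch 2.1.2 (add F (~X -> X), F (~(~X & X) | (~W | Y))):
            F (~X -> X): α-rule — add T ~X, F X.
            F (~(~X & X) | (~W | Y)): α-rule — add F ~(~X & X), F (~W | Y).
            F ~(~X & X): α-rule — add T ~X, T X.
            × closes — contains both X and ~X.
      branch 2.2 (add T Y):
        ○ open, literals {Y=1, Z=1}.
4 branches closed, 7 open.
Each open branch fixes some atoms; the unmentioned ones are free. Counting distinct full assignments: branch {X=1, Z=1} (W, Y) contributes 4 new; branch {W=0, X=1, Z=1} (Y) contributes 0 new; branch {X=1, Y=1, Z=1} (W) contributes 0 new; branch {X=1, Z=1} (W, Y) contributes 0 new; branch {W=0, X=1, Z=1} (Y) contributes 0 new; branch {X=1, Y=1, Z=1} (W) contributes 0 new; branch {Y=1, Z=1} (X, W) contributes 2 new. Total: 6.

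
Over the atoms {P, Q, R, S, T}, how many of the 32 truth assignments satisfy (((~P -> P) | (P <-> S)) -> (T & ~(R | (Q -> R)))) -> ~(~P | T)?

21

Initial set: {T ((((~P -> P) | (P <-> S)) -> (T & ~(R | (Q -> R)))) -> ~(~P | T))}.
T ((((~P -> P) | (P <-> S)) -> (T & ~(R | (Q -> R)))) -> ~(~P | T)): β-rule — branch into F (((~P -> P) | (P <-> S)) -> (T & ~(R | (Q -> R))))  //  T ~(~P | T).
  branch 1 (add F (((~P -> P) | (P <-> S)) -> (T & ~(R | (Q -> R))))):
    F (((~P -> P) | (P <-> S)) -> (T & ~(R | (Q -> R)))): α-rule — add T ((~P -> P) | (P <-> S)), F (T & ~(R | (Q -> R))).
    T ((~P -> P) | (P <-> S)): β-rule — branch into T (~P -> P)  //  T (P <-> S).
      branch 1.1 (add T (~P -> P)):
        F (T & ~(R | (Q -> R))): β-rule — branch into F T  //  F ~(R | (Q -> R)).
          branch 1.1.1 (add F T):
            T (~P -> P): β-rule — branch into F ~P  //  T P.
              branch 1.1.1.1 (add F ~P):
                ○ open, literals {P=T, T=F}.
              branch 1.1.1.2 (add T P):
                ○ open, literals {P=T, T=F}.
          branch 1.1.2 (add F ~(R | (Q -> R))):
            T (~P -> P): β-rule — branch into F ~P  //  T P.
              branch 1.1.2.1 (add F ~P):
                F ~(R | (Q -> R)): β-rule — branch into T R  //  T (Q -> R).
                  branch 1.1.2.1.1 (add T R):
                    ○ open, literals {P=T, R=T}.
                  branch 1.1.2.1.2 (add T (Q -> R)):
                    T (Q -> R): β-rule — branch into F Q  //  T R.
                      branch 1.1.2.1.2.1 (add F Q):
                        ○ open, literals {P=T, Q=F}.
                      branch 1.1.2.1.2.2 (add T R):
                        ○ open, literals {P=T, R=T}.
              branch 1.1.2.2 (add T P):
                F ~(R | (Q -> R)): β-rule — branch into T R  //  T (Q -> R).
                  branch 1.1.2.2.1 (add T R):
                    ○ open, literals {P=T, R=T}.
                  branch 1.1.2.2.2 (add T (Q -> R)):
                    T (Q -> R): β-rule — branch into F Q  //  T R.
                      branch 1.1.2.2.2.1 (add F Q):
                        ○ open, literals {P=T, Q=F}.
                      branch 1.1.2.2.2.2 (add T R):
                        ○ open, literals {P=T, R=T}.
      branch 1.2 (add T (P <-> S)):
        F (T & ~(R | (Q -> R))): β-rule — branch into F T  //  F ~(R | (Q -> R)).
          branch 1.2.1 (add F T):
            T (P <-> S): β-rule — branch into T P, T S  //  F P, F S.
              branch 1.2.1.1 (add T P, T S):
                ○ open, literals {P=T, S=T, T=F}.
              branch 1.2.1.2 (add F P, F S):
                ○ open, literals {P=F, S=F, T=F}.
          branch 1.2.2 (add F ~(R | (Q -> R))):
            T (P <-> S): β-rule — branch into T P, T S  //  F P, F S.
              branch 1.2.2.1 (add T P, T S):
                F ~(R | (Q -> R)): β-rule — branch into T R  //  T (Q -> R).
                  branch 1.2.2.1.1 (add T R):
                    ○ open, literals {P=T, R=T, S=T}.
                  branch 1.2.2.1.2 (add T (Q -> R)):
                    T (Q -> R): β-rule — branch into F Q  //  T R.
                      branch 1.2.2.1.2.1 (add F Q):
                        ○ open, literals {P=T, Q=F, S=T}.
                      branch 1.2.2.1.2.2 (add T R):
                        ○ open, literals {P=T, R=T, S=T}.
              branch 1.2.2.2 (add F P, F S):
                F ~(R | (Q -> R)): β-rule — branch into T R  //  T (Q -> R).
                  branch 1.2.2.2.1 (add T R):
                    ○ open, literals {P=F, R=T, S=F}.
                  branch 1.2.2.2.2 (add T (Q -> R)):
                    T (Q -> R): β-rule — branch into F Q  //  T R.
                      branch 1.2.2.2.2.1 (add F Q):
                        ○ open, literals {P=F, Q=F, S=F}.
                      branch 1.2.2.2.2.2 (add T R):
                        ○ open, literals {P=F, R=T, S=F}.
  branch 2 (add T ~(~P | T)):
    T ~(~P | T): α-rule — add F ~P, F T.
    ○ open, literals {P=T, T=F}.
0 branches closed, 17 open.
Each open branch fixes some atoms; the unmentioned ones are free. Counting distinct full assignments: branch {P=T, T=F} (Q, R, S) contributes 8 new; branch {P=T, T=F} (Q, R, S) contributes 0 new; branch {P=T, R=T} (Q, S, T) contributes 4 new; branch {P=T, Q=F} (R, S, T) contributes 2 new; branch {P=T, R=T} (Q, S, T) contributes 0 new; branch {P=T, R=T} (Q, S, T) contributes 0 new; branch {P=T, Q=F} (R, S, T) contributes 0 new; branch {P=T, R=T} (Q, S, T) contributes 0 new; branch {P=T, S=T, T=F} (Q, R) contributes 0 new; branch {P=F, S=F, T=F} (Q, R) contributes 4 new; branch {P=T, R=T, S=T} (Q, T) contributes 0 new; branch {P=T, Q=F, S=T} (R, T) contributes 0 new; branch {P=T, R=T, S=T} (Q, T) contributes 0 new; branch {P=F, R=T, S=F} (Q, T) contributes 2 new; branch {P=F, Q=F, S=F} (R, T) contributes 1 new; branch {P=F, R=T, S=F} (Q, T) contributes 0 new; branch {P=T, T=F} (Q, R, S) contributes 0 new. Total: 21.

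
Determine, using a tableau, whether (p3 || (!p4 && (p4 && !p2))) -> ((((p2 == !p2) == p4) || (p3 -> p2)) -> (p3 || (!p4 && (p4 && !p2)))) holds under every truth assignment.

Valid

Assume the negation and expand:
Initial set: {!((p3 || (!p4 && (p4 && !p2))) -> ((((p2 == !p2) == p4) || (p3 -> p2)) -> (p3 || (!p4 && (p4 && !p2)))))}.
!((p3 || (!p4 && (p4 && !p2))) -> ((((p2 == !p2) == p4) || (p3 -> p2)) -> (p3 || (!p4 && (p4 && !p2))))): α-rule — add (p3 || (!p4 && (p4 && !p2))), !((((p2 == !p2) == p4) || (p3 -> p2)) -> (p3 || (!p4 && (p4 && !p2)))).
!((((p2 == !p2) == p4) || (p3 -> p2)) -> (p3 || (!p4 && (p4 && !p2)))): α-rule — add (((p2 == !p2) == p4) || (p3 -> p2)), !(p3 || (!p4 && (p4 && !p2))).
!(p3 || (!p4 && (p4 && !p2))): α-rule — add !p3, !(!p4 && (p4 && !p2)).
(p3 || (!p4 && (p4 && !p2))): β-rule — branch into p3  //  (!p4 && (p4 && !p2)).
  branch 1 (add p3):
    × closes — contains both p3 and !p3.
  branch 2 (add (!p4 && (p4 && !p2))):
    (!p4 && (p4 && !p2)): α-rule — add !p4, (p4 && !p2).
    (p4 && !p2): α-rule — add p4, !p2.
    × closes — contains both p4 and !p4.
All 2 branches close.
Every branch closed, so the negation is unsatisfiable and the formula is valid.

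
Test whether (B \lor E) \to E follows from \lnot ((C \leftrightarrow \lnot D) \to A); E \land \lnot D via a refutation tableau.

Yes

Initial set: {\lnot ((C \leftrightarrow \lnot D) \to A); (E \land \lnot D); \lnot ((B \lor E) \to E)}.
\lnot ((C \leftrightarrow \lnot D) \to A): α-rule — add (C \leftrightarrow \lnot D), \lnot A.
(E \land \lnot D): α-rule — add E, \lnot D.
\lnot ((B \lor E) \to E): α-rule — add (B \lor E), \lnot E.
× closes — contains both E and \lnot E.
All 1 branch closes.
Every branch closed, so the premises entail the conclusion.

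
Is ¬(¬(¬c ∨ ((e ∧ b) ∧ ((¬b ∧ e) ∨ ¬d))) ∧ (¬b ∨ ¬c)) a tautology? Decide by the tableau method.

Assume the negation and expand:
Initial set: {¬¬(¬(¬c ∨ ((e ∧ b) ∧ ((¬b ∧ e) ∨ ¬d))) ∧ (¬b ∨ ¬c))}.
¬¬(¬(¬c ∨ ((e ∧ b) ∧ ((¬b ∧ e) ∨ ¬d))) ∧ (¬b ∨ ¬c)): α-rule — add ¬(¬c ∨ ((e ∧ b) ∧ ((¬b ∧ e) ∨ ¬d))), (¬b ∨ ¬c).
¬(¬c ∨ ((e ∧ b) ∧ ((¬b ∧ e) ∨ ¬d))): α-rule — add ¬¬c, ¬((e ∧ b) ∧ ((¬b ∧ e) ∨ ¬d)).
(¬b ∨ ¬c): β-rule — branch into ¬b  //  ¬c.
  branch 1 (add ¬b):
    ¬((e ∧ b) ∧ ((¬b ∧ e) ∨ ¬d)): β-rule — branch into ¬(e ∧ b)  //  ¬((¬b ∧ e) ∨ ¬d).
      branch 1.1 (add ¬(e ∧ b)):
        ¬(e ∧ b): β-rule — branch into ¬e  //  ¬b.
          branch 1.1.1 (add ¬e):
            ○ open, literals {b=F, c=T, e=F}.
          branch 1.1.2 (add ¬b):
            ○ open, literals {b=F, c=T}.
      branch 1.2 (add ¬((¬b ∧ e) ∨ ¬d)):
        ¬((¬b ∧ e) ∨ ¬d): α-rule — add ¬(¬b ∧ e), ¬¬d.
        ¬(¬b ∧ e): β-rule — branch into ¬¬b  //  ¬e.
          branch 1.2.1 (add ¬¬b):
            × closes — contains both b and ¬b.
          branch 1.2.2 (add ¬e):
            ○ open, literals {b=F, c=T, d=T, e=F}.
  branch 2 (add ¬c):
    × closes — contains both c and ¬c.
2 branches closed, 3 open.
An open branch gives a countermodel: b=F, c=T, e=F (unmentioned atoms arbitrary); under it the original formula is false.

Not valid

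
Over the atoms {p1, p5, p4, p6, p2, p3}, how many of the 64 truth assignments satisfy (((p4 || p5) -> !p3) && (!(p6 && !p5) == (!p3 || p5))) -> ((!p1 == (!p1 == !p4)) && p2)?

Initial set: {((((p4 || p5) -> !p3) && (!(p6 && !p5) == (!p3 || p5))) -> ((!p1 == (!p1 == !p4)) && p2))}.
((((p4 || p5) -> !p3) && (!(p6 && !p5) == (!p3 || p5))) -> ((!p1 == (!p1 == !p4)) && p2)): β-rule — branch into !(((p4 || p5) -> !p3) && (!(p6 && !p5) == (!p3 || p5)))  //  ((!p1 == (!p1 == !p4)) && p2).
  branch 1 (add !(((p4 || p5) -> !p3) && (!(p6 && !p5) == (!p3 || p5)))):
    !(((p4 || p5) -> !p3) && (!(p6 && !p5) == (!p3 || p5))): β-rule — branch into !((p4 || p5) -> !p3)  //  !(!(p6 && !p5) == (!p3 || p5)).
      branch 1.1 (add !((p4 || p5) -> !p3)):
        !((p4 || p5) -> !p3): α-rule — add (p4 || p5), !!p3.
        (p4 || p5): β-rule — branch into p4  //  p5.
          branch 1.1.1 (add p4):
            ○ open, literals {p3=T, p4=T}.
          branch 1.1.2 (add p5):
            ○ open, literals {p3=T, p5=T}.
      branch 1.2 (add !(!(p6 && !p5) == (!p3 || p5))):
        !(!(p6 && !p5) == (!p3 || p5)): β-rule — branch into !(p6 && !p5), !(!p3 || p5)  //  !!(p6 && !p5), (!p3 || p5).
          branch 1.2.1 (add !(p6 && !p5), !(!p3 || p5)):
            !(!p3 || p5): α-rule — add !!p3, !p5.
            !(p6 && !p5): β-rule — branch into !p6  //  !!p5.
              branch 1.2.1.1 (add !p6):
                ○ open, literals {p3=T, p5=F, p6=F}.
              branch 1.2.1.2 (add !!p5):
                × closes — contains both p5 and !p5.
          branch 1.2.2 (add !!(p6 && !p5), (!p3 || p5)):
            !!(p6 && !p5): α-rule — add p6, !p5.
            (!p3 || p5): β-rule — branch into !p3  //  p5.
              branch 1.2.2.1 (add !p3):
                ○ open, literals {p3=F, p5=F, p6=T}.
              branch 1.2.2.2 (add p5):
                × closes — contains both p5 and !p5.
  branch 2 (add ((!p1 == (!p1 == !p4)) && p2)):
    ((!p1 == (!p1 == !p4)) && p2): α-rule — add (!p1 == (!p1 == !p4)), p2.
    (!p1 == (!p1 == !p4)): β-rule — branch into !p1, (!p1 == !p4)  //  !!p1, !(!p1 == !p4).
      branch 2.1 (add !p1, (!p1 == !p4)):
        (!p1 == !p4): β-rule — branch into !p1, !p4  //  !!p1, !!p4.
          branch 2.1.1 (add !p1, !p4):
            ○ open, literals {p1=F, p2=T, p4=F}.
          branch 2.1.2 (add !!p1, !!p4):
            × closes — contains both p1 and !p1.
      branch 2.2 (add !!p1, !(!p1 == !p4)):
        !(!p1 == !p4): β-rule — branch into !p1, !!p4  //  !!p1, !p4.
          branch 2.2.1 (add !p1, !!p4):
            × closes — contains both p1 and !p1.
          branch 2.2.2 (add !!p1, !p4):
            ○ open, literals {p1=T, p2=T, p4=F}.
4 branches closed, 6 open.
Each open branch fixes some atoms; the unmentioned ones are free. Counting distinct full assignments: branch {p3=T, p4=T} (p1, p5, p6, p2) contributes 16 new; branch {p3=T, p5=T} (p1, p4, p6, p2) contributes 8 new; branch {p3=T, p5=F, p6=F} (p1, p4, p2) contributes 4 new; branch {p3=F, p5=F, p6=T} (p1, p4, p2) contributes 8 new; branch {p1=F, p2=T, p4=F} (p5, p6, p3) contributes 4 new; branch {p1=T, p2=T, p4=F} (p5, p6, p3) contributes 4 new. Total: 44.

44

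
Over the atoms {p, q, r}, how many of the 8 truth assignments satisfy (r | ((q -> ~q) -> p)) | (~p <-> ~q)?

Initial set: {((r | ((q -> ~q) -> p)) | (~p <-> ~q))}.
((r | ((q -> ~q) -> p)) | (~p <-> ~q)): β-rule — branch into (r | ((q -> ~q) -> p))  //  (~p <-> ~q).
  branch 1 (add (r | ((q -> ~q) -> p))):
    (r | ((q -> ~q) -> p)): β-rule — branch into r  //  ((q -> ~q) -> p).
      branch 1.1 (add r):
        ○ open, literals {r=true}.
      branch 1.2 (add ((q -> ~q) -> p)):
        ((q -> ~q) -> p): β-rule — branch into ~(q -> ~q)  //  p.
          branch 1.2.1 (add ~(q -> ~q)):
            ~(q -> ~q): α-rule — add q, ~~q.
            ○ open, literals {q=true}.
          branch 1.2.2 (add p):
            ○ open, literals {p=true}.
  branch 2 (add (~p <-> ~q)):
    (~p <-> ~q): β-rule — branch into ~p, ~q  //  ~~p, ~~q.
      branch 2.1 (add ~p, ~q):
        ○ open, literals {p=false, q=false}.
      branch 2.2 (add ~~p, ~~q):
        ○ open, literals {p=true, q=true}.
0 branches closed, 5 open.
Each open branch fixes some atoms; the unmentioned ones are free. Counting distinct full assignments: branch {r=true} (p, q) contributes 4 new; branch {q=true} (p, r) contributes 2 new; branch {p=true} (q, r) contributes 1 new; branch {p=false, q=false} (r) contributes 1 new; branch {p=true, q=true} (r) contributes 0 new. Total: 8.

8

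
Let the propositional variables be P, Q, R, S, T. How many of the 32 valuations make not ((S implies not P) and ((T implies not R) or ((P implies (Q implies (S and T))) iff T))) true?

Initial set: {not ((S implies not P) and ((T implies not R) or ((P implies (Q implies (S and T))) iff T)))}.
not ((S implies not P) and ((T implies not R) or ((P implies (Q implies (S and T))) iff T))): β-rule — branch into not (S implies not P)  //  not ((T implies not R) or ((P implies (Q implies (S and T))) iff T)).
  branch 1 (add not (S implies not P)):
    not (S implies not P): α-rule — add S, not not P.
    ○ open, literals {P=1, S=1}.
  branch 2 (add not ((T implies not R) or ((P implies (Q implies (S and T))) iff T))):
    not ((T implies not R) or ((P implies (Q implies (S and T))) iff T)): α-rule — add not (T implies not R), not ((P implies (Q implies (S and T))) iff T).
    not (T implies not R): α-rule — add T, not not R.
    not ((P implies (Q implies (S and T))) iff T): β-rule — branch into (P implies (Q implies (S and T))), not T  //  not (P implies (Q implies (S and T))), T.
      branch 2.1 (add (P implies (Q implies (S and T))), not T):
        × closes — contains both T and not T.
      branch 2.2 (add not (P implies (Q implies (S and T))), T):
        not (P implies (Q implies (S and T))): α-rule — add P, not (Q implies (S and T)).
        not (Q implies (S and T)): α-rule — add Q, not (S and T).
        not (S and T): β-rule — branch into not S  //  not T.
          branch 2.2.1 (add not S):
            ○ open, literals {P=1, Q=1, R=1, S=0, T=1}.
          branch 2.2.2 (add not T):
            × closes — contains both T and not T.
2 branches closed, 2 open.
Each open branch fixes some atoms; the unmentioned ones are free. Counting distinct full assignments: branch {P=1, S=1} (Q, R, T) contributes 8 new; branch {P=1, Q=1, R=1, S=0, T=1} (none free) contributes 1 new. Total: 9.

9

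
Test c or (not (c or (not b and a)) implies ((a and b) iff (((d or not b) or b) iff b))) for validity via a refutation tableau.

Not valid

Assume the negation and expand:
Initial set: {F (c or (not (c or (not b and a)) implies ((a and b) iff (((d or not b) or b) iff b))))}.
F (c or (not (c or (not b and a)) implies ((a and b) iff (((d or not b) or b) iff b)))): α-rule — add F c, F (not (c or (not b and a)) implies ((a and b) iff (((d or not b) or b) iff b))).
F (not (c or (not b and a)) implies ((a and b) iff (((d or not b) or b) iff b))): α-rule — add T not (c or (not b and a)), F ((a and b) iff (((d or not b) or b) iff b)).
T not (c or (not b and a)): α-rule — add F c, F (not b and a).
F ((a and b) iff (((d or not b) or b) iff b)): β-rule — branch into T (a and b), F (((d or not b) or b) iff b)  //  F (a and b), T (((d or not b) or b) iff b).
  branch 1 (add T (a and b), F (((d or not b) or b) iff b)):
    T (a and b): α-rule — add T a, T b.
    F (not b and a): β-rule — branch into F not b  //  F a.
      branch 1.1 (add F not b):
        F (((d or not b) or b) iff b): β-rule — branch into T ((d or not b) or b), F b  //  F ((d or not b) or b), T b.
          branch 1.1.1 (add T ((d or not b) or b), F b):
            × closes — contains both b and not b.
          branch 1.1.2 (add F ((d or not b) or b), T b):
            F ((d or not b) or b): α-rule — add F (d or not b), F b.
            × closes — contains both b and not b.
      branch 1.2 (add F a):
        × closes — contains both a and not a.
  branch 2 (add F (a and b), T (((d or not b) or b) iff b)):
    F (not b and a): β-rule — branch into F not b  //  F a.
      branch 2.1 (add F not b):
        F (a and b): β-rule — branch into F a  //  F b.
          branch 2.1.1 (add F a):
            T (((d or not b) or b) iff b): β-rule — branch into T ((d or not b) or b), T b  //  F ((d or not b) or b), F b.
              branch 2.1.1.1 (add T ((d or not b) or b), T b):
                T ((d or not b) or b): β-rule — branch into T (d or not b)  //  T b.
                  branch 2.1.1.1.1 (add T (d or not b)):
                    T (d or not b): β-rule — branch into T d  //  T not b.
                      branch 2.1.1.1.1.1 (add T d):
                        ○ open, literals {a=F, b=T, c=F, d=T}.
                      branch 2.1.1.1.1.2 (add T not b):
                        × closes — contains both b and not b.
                  branch 2.1.1.1.2 (add T b):
                    ○ open, literals {a=F, b=T, c=F}.
              branch 2.1.1.2 (add F ((d or not b) or b), F b):
                × closes — contains both b and not b.
          branch 2.1.2 (add F b):
            × closes — contains both b and not b.
      branch 2.2 (add F a):
        F (a and b): β-rule — branch into F a  //  F b.
          branch 2.2.1 (add F a):
            T (((d or not b) or b) iff b): β-rule — branch into T ((d or not b) or b), T b  //  F ((d or not b) or b), F b.
              branch 2.2.1.1 (add T ((d or not b) or b), T b):
                T ((d or not b) or b): β-rule — branch into T (d or not b)  //  T b.
                  branch 2.2.1.1.1 (add T (d or not b)):
                    T (d or not b): β-rule — branch into T d  //  T not b.
                      branch 2.2.1.1.1.1 (add T d):
                        ○ open, literals {a=F, b=T, c=F, d=T}.
                      branch 2.2.1.1.1.2 (add T not b):
                        × closes — contains both b and not b.
                  branch 2.2.1.1.2 (add T b):
                    ○ open, literals {a=F, b=T, c=F}.
              branch 2.2.1.2 (add F ((d or not b) or b), F b):
                F ((d or not b) or b): α-rule — add F (d or not b), F b.
                F (d or not b): α-rule — add F d, F not b.
                × closes — contains both b and not b.
          branch 2.2.2 (add F b):
            T (((d or not b) or b) iff b): β-rule — branch into T ((d or not b) or b), T b  //  F ((d or not b) or b), F b.
              branch 2.2.2.1 (add T ((d or not b) or b), T b):
                × closes — contains both b and not b.
              branch 2.2.2.2 (add F ((d or not b) or b), F b):
                F ((d or not b) or b): α-rule — add F (d or not b), F b.
                F (d or not b): α-rule — add F d, F not b.
                × closes — contains both b and not b.
10 branches closed, 4 open.
An open branch gives a countermodel: a=F, b=T, c=F, d=T (unmentioned atoms arbitrary); under it the original formula is false.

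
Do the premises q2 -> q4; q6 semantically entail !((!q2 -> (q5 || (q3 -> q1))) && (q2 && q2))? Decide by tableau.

Initial set: {(q2 -> q4); q6; !!((!q2 -> (q5 || (q3 -> q1))) && (q2 && q2))}.
!!((!q2 -> (q5 || (q3 -> q1))) && (q2 && q2)): α-rule — add (!q2 -> (q5 || (q3 -> q1))), (q2 && q2).
(q2 && q2): α-rule — add q2, q2.
(q2 -> q4): β-rule — branch into !q2  //  q4.
  branch 1 (add !q2):
    × closes — contains both q2 and !q2.
  branch 2 (add q4):
    (!q2 -> (q5 || (q3 -> q1))): β-rule — branch into !!q2  //  (q5 || (q3 -> q1)).
      branch 2.1 (add !!q2):
        ○ open, literals {q2=true, q4=true, q6=true}.
      branch 2.2 (add (q5 || (q3 -> q1))):
        (q5 || (q3 -> q1)): β-rule — branch into q5  //  (q3 -> q1).
          branch 2.2.1 (add q5):
            ○ open, literals {q2=true, q4=true, q5=true, q6=true}.
          branch 2.2.2 (add (q3 -> q1)):
            (q3 -> q1): β-rule — branch into !q3  //  q1.
              branch 2.2.2.1 (add !q3):
                ○ open, literals {q2=true, q3=false, q4=true, q6=true}.
              branch 2.2.2.2 (add q1):
                ○ open, literals {q1=true, q2=true, q4=true, q6=true}.
1 branch closed, 4 open.
An open branch gives a countermodel: q2=true, q4=true, q6=true (unmentioned atoms arbitrary); the premises hold there but the conclusion fails.

No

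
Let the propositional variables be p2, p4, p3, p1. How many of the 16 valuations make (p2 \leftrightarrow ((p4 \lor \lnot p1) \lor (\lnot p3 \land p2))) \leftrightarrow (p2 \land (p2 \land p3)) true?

9

Initial set: {((p2 \leftrightarrow ((p4 \lor \lnot p1) \lor (\lnot p3 \land p2))) \leftrightarrow (p2 \land (p2 \land p3)))}.
((p2 \leftrightarrow ((p4 \lor \lnot p1) \lor (\lnot p3 \land p2))) \leftrightarrow (p2 \land (p2 \land p3))): β-rule — branch into (p2 \leftrightarrow ((p4 \lor \lnot p1) \lor (\lnot p3 \land p2))), (p2 \land (p2 \land p3))  //  \lnot (p2 \leftrightarrow ((p4 \lor \lnot p1) \lor (\lnot p3 \land p2))), \lnot (p2 \land (p2 \land p3)).
  branch 1 (add (p2 \leftrightarrow ((p4 \lor \lnot p1) \lor (\lnot p3 \land p2))), (p2 \land (p2 \land p3))):
    (p2 \land (p2 \land p3)): α-rule — add p2, (p2 \land p3).
    (p2 \land p3): α-rule — add p2, p3.
    (p2 \leftrightarrow ((p4 \lor \lnot p1) \lor (\lnot p3 \land p2))): β-rule — branch into p2, ((p4 \lor \lnot p1) \lor (\lnot p3 \land p2))  //  \lnot p2, \lnot ((p4 \lor \lnot p1) \lor (\lnot p3 \land p2)).
      branch 1.1 (add p2, ((p4 \lor \lnot p1) \lor (\lnot p3 \land p2))):
        ((p4 \lor \lnot p1) \lor (\lnot p3 \land p2)): β-rule — branch into (p4 \lor \lnot p1)  //  (\lnot p3 \land p2).
          branch 1.1.1 (add (p4 \lor \lnot p1)):
            (p4 \lor \lnot p1): β-rule — branch into p4  //  \lnot p1.
              branch 1.1.1.1 (add p4):
                ○ open, literals {p2=T, p3=T, p4=T}.
              branch 1.1.1.2 (add \lnot p1):
                ○ open, literals {p1=F, p2=T, p3=T}.
          branch 1.1.2 (add (\lnot p3 \land p2)):
            (\lnot p3 \land p2): α-rule — add \lnot p3, p2.
            × closes — contains both p3 and \lnot p3.
      branch 1.2 (add \lnot p2, \lnot ((p4 \lor \lnot p1) \lor (\lnot p3 \land p2))):
        × closes — contains both p2 and \lnot p2.
  branch 2 (add \lnot (p2 \leftrightarrow ((p4 \lor \lnot p1) \lor (\lnot p3 \land p2))), \lnot (p2 \land (p2 \land p3))):
    \lnot (p2 \leftrightarrow ((p4 \lor \lnot p1) \lor (\lnot p3 \land p2))): β-rule — branch into p2, \lnot ((p4 \lor \lnot p1) \lor (\lnot p3 \land p2))  //  \lnot p2, ((p4 \lor \lnot p1) \lor (\lnot p3 \land p2)).
      branch 2.1 (add p2, \lnot ((p4 \lor \lnot p1) \lor (\lnot p3 \land p2))):
        \lnot ((p4 \lor \lnot p1) \lor (\lnot p3 \land p2)): α-rule — add \lnot (p4 \lor \lnot p1), \lnot (\lnot p3 \land p2).
        \lnot (p4 \lor \lnot p1): α-rule — add \lnot p4, \lnot \lnot p1.
        \lnot (p2 \land (p2 \land p3)): β-rule — branch into \lnot p2  //  \lnot (p2 \land p3).
          branch 2.1.1 (add \lnot p2):
            × closes — contains both p2 and \lnot p2.
          branch 2.1.2 (add \lnot (p2 \land p3)):
            \lnot (\lnot p3 \land p2): β-rule — branch into \lnot \lnot p3  //  \lnot p2.
              branch 2.1.2.1 (add \lnot \lnot p3):
                \lnot (p2 \land p3): β-rule — branch into \lnot p2  //  \lnot p3.
                  branch 2.1.2.1.1 (add \lnot p2):
                    × closes — contains both p2 and \lnot p2.
                  branch 2.1.2.1.2 (add \lnot p3):
                    × closes — contains both p3 and \lnot p3.
              branch 2.1.2.2 (add \lnot p2):
                × closes — contains both p2 and \lnot p2.
      branch 2.2 (add \lnot p2, ((p4 \lor \lnot p1) \lor (\lnot p3 \land p2))):
        \lnot (p2 \land (p2 \land p3)): β-rule — branch into \lnot p2  //  \lnot (p2 \land p3).
          branch 2.2.1 (add \lnot p2):
            ((p4 \lor \lnot p1) \lor (\lnot p3 \land p2)): β-rule — branch into (p4 \lor \lnot p1)  //  (\lnot p3 \land p2).
              branch 2.2.1.1 (add (p4 \lor \lnot p1)):
                (p4 \lor \lnot p1): β-rule — branch into p4  //  \lnot p1.
                  branch 2.2.1.1.1 (add p4):
                    ○ open, literals {p2=F, p4=T}.
                  branch 2.2.1.1.2 (add \lnot p1):
                    ○ open, literals {p1=F, p2=F}.
              branch 2.2.1.2 (add (\lnot p3 \land p2)):
                (\lnot p3 \land p2): α-rule — add \lnot p3, p2.
                × closes — contains both p2 and \lnot p2.
          branch 2.2.2 (add \lnot (p2 \land p3)):
            ((p4 \lor \lnot p1) \lor (\lnot p3 \land p2)): β-rule — branch into (p4 \lor \lnot p1)  //  (\lnot p3 \land p2).
              branch 2.2.2.1 (add (p4 \lor \lnot p1)):
                \lnot (p2 \land p3): β-rule — branch into \lnot p2  //  \lnot p3.
                  branch 2.2.2.1.1 (add \lnot p2):
                    (p4 \lor \lnot p1): β-rule — branch into p4  //  \lnot p1.
                      branch 2.2.2.1.1.1 (add p4):
                        ○ open, literals {p2=F, p4=T}.
                      branch 2.2.2.1.1.2 (add \lnot p1):
                        ○ open, literals {p1=F, p2=F}.
                  branch 2.2.2.1.2 (add \lnot p3):
                    (p4 \lor \lnot p1): β-rule — branch into p4  //  \lnot p1.
                      branch 2.2.2.1.2.1 (add p4):
                        ○ open, literals {p2=F, p3=F, p4=T}.
                      branch 2.2.2.1.2.2 (add \lnot p1):
                        ○ open, literals {p1=F, p2=F, p3=F}.
              branch 2.2.2.2 (add (\lnot p3 \land p2)):
                (\lnot p3 \land p2): α-rule — add \lnot p3, p2.
                × closes — contains both p2 and \lnot p2.
8 branches closed, 8 open.
Each open branch fixes some atoms; the unmentioned ones are free. Counting distinct full assignments: branch {p2=T, p3=T, p4=T} (p1) contributes 2 new; branch {p1=F, p2=T, p3=T} (p4) contributes 1 new; branch {p2=F, p4=T} (p3, p1) contributes 4 new; branch {p1=F, p2=F} (p4, p3) contributes 2 new; branch {p2=F, p4=T} (p3, p1) contributes 0 new; branch {p1=F, p2=F} (p4, p3) contributes 0 new; branch {p2=F, p3=F, p4=T} (p1) contributes 0 new; branch {p1=F, p2=F, p3=F} (p4) contributes 0 new. Total: 9.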